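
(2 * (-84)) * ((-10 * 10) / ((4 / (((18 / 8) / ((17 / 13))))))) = 122850 / 17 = 7226.47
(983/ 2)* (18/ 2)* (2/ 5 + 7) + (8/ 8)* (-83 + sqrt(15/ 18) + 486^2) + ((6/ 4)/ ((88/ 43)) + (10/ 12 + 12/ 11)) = sqrt(30)/ 6 + 709762831/ 2640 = 268850.47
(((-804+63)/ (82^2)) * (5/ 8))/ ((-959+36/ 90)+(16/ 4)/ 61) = 19825/ 275899168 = 0.00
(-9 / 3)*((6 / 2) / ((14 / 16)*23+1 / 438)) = -15768 / 35263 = -0.45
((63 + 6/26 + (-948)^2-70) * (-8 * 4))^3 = -52254079571999095722606592/2197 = -23784287470186206519165.49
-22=-22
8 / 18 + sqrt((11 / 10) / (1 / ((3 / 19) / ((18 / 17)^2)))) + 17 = 17 * sqrt(6270) / 3420 + 157 / 9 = 17.84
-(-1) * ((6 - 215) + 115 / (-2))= -266.50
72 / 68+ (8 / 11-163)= -30147 / 187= -161.21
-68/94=-34/47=-0.72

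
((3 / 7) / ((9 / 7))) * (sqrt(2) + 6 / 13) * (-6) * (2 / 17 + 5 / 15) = -46 * sqrt(2) / 51 - 92 / 221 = -1.69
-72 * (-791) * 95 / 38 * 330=46985400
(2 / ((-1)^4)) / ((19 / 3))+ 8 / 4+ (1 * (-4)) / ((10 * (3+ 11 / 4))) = 4908 / 2185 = 2.25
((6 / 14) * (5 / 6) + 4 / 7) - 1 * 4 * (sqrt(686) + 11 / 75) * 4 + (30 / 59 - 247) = -112 * sqrt(14) - 15358001 / 61950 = -666.98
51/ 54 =17/ 18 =0.94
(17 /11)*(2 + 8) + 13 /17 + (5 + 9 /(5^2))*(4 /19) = 1540907 /88825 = 17.35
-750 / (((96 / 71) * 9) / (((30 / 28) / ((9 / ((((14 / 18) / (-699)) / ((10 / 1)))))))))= 8875 / 10870848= 0.00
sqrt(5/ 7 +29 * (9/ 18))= sqrt(2982)/ 14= 3.90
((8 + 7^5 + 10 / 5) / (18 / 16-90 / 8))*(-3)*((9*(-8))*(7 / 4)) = -1883504 / 3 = -627834.67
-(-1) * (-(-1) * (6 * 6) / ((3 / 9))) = 108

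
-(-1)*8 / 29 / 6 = 4 / 87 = 0.05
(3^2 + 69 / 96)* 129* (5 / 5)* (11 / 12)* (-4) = -147103 / 32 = -4596.97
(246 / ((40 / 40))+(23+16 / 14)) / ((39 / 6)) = 3782 / 91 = 41.56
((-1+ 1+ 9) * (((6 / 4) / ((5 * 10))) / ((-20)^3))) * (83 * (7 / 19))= -15687 / 15200000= -0.00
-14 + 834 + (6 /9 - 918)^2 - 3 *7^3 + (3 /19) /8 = 841291.46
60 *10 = 600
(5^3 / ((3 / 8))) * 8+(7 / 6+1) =16013 / 6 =2668.83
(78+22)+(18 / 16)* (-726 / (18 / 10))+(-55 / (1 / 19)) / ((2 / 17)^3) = -5136915 / 8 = -642114.38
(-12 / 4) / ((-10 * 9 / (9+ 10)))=19 / 30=0.63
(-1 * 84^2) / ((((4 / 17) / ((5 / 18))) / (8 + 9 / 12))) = -145775 / 2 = -72887.50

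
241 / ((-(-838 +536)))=241 / 302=0.80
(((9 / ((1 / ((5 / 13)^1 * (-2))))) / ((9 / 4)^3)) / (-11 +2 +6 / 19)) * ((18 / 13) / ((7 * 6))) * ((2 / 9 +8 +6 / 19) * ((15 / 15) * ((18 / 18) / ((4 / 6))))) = 93440 / 3162159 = 0.03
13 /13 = 1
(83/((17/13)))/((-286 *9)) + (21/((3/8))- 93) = -124625/3366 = -37.02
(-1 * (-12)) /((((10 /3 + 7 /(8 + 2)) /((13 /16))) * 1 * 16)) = 585 /3872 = 0.15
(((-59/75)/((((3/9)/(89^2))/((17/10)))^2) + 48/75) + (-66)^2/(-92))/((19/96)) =-1771618591794696/273125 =-6486475393.30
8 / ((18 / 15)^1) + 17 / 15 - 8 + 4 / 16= 1 / 20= 0.05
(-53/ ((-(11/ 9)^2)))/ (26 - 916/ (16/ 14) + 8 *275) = 8586/ 344729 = 0.02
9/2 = 4.50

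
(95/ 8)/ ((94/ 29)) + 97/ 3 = 81209/ 2256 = 36.00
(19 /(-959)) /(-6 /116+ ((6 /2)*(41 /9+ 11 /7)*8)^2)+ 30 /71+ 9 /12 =25231670193825 /21518918722732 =1.17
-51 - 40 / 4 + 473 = 412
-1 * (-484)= 484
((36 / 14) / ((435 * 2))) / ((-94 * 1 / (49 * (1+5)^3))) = -2268 / 6815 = -0.33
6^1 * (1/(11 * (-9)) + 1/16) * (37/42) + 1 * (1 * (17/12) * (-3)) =-44053/11088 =-3.97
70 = 70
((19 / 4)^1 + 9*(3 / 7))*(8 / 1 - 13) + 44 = 27 / 28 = 0.96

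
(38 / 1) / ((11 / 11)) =38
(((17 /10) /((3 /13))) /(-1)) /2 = -221 /60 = -3.68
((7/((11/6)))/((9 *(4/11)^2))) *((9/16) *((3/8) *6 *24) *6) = 18711/32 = 584.72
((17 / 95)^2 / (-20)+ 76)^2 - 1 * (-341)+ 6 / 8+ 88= 202176957517021 / 32580250000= 6205.51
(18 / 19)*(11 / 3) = 66 / 19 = 3.47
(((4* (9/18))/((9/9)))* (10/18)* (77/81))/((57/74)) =56980/41553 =1.37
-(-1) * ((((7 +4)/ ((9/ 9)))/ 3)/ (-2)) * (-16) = 88/ 3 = 29.33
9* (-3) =-27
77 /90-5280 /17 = -473891 /1530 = -309.73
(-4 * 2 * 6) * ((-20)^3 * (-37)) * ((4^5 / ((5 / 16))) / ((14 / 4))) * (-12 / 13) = 12278709731.87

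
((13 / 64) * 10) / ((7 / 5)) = 325 / 224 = 1.45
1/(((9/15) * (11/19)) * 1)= 95/33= 2.88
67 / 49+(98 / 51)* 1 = 8219 / 2499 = 3.29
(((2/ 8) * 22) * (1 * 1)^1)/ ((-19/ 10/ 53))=-2915/ 19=-153.42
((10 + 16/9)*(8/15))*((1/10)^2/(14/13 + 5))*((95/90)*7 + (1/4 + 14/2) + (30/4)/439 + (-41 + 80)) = 584257531/1053435375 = 0.55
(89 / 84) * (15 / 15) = 89 / 84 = 1.06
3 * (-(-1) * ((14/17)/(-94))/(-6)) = 7/1598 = 0.00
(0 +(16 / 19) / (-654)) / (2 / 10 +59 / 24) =-320 / 660649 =-0.00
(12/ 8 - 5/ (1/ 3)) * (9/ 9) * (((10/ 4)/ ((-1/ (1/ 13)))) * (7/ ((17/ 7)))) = 6615/ 884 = 7.48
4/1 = 4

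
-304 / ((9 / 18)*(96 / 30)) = -190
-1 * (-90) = 90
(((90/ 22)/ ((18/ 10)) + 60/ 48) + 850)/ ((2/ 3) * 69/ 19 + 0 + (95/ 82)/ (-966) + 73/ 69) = 4710110545/ 19192151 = 245.42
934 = 934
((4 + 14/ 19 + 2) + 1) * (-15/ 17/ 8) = -2205/ 2584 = -0.85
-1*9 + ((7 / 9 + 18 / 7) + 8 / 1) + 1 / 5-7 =-1402 / 315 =-4.45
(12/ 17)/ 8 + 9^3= 24789/ 34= 729.09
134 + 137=271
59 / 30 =1.97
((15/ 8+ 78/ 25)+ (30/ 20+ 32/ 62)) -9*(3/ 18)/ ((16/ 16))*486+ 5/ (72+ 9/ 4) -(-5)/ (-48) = -2659076239/ 3682800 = -722.03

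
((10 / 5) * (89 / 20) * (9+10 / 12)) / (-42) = -5251 / 2520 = -2.08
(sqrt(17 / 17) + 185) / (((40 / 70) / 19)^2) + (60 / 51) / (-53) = 1482214217 / 7208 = 205634.60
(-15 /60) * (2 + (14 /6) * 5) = -3.42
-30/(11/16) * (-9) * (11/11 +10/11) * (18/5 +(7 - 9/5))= 72576/11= 6597.82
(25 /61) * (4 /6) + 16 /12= 98 /61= 1.61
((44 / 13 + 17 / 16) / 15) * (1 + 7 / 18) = 4625 / 11232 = 0.41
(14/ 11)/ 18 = 0.07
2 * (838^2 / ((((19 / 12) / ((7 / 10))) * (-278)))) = -29494248 / 13205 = -2233.57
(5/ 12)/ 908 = 0.00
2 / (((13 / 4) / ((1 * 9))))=72 / 13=5.54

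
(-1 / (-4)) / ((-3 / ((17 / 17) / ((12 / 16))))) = -1 / 9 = -0.11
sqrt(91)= 9.54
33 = 33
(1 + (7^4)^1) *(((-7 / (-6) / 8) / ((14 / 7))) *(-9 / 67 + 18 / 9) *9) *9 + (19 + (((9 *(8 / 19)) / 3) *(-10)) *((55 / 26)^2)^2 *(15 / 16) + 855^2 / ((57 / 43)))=42010013623289 / 72716306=577724.80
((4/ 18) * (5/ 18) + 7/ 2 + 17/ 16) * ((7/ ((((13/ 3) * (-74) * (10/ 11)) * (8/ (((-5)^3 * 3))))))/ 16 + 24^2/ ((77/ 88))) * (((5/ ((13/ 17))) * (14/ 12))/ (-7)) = -1647138065905/ 496484352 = -3317.60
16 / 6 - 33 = -91 / 3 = -30.33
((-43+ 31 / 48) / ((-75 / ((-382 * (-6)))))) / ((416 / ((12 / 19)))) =20437 / 10400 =1.97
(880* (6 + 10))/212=3520/53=66.42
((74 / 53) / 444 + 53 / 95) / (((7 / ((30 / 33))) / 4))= 67796 / 232617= 0.29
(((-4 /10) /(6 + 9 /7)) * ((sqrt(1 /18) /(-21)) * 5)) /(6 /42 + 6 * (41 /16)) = 56 * sqrt(2) /398871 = 0.00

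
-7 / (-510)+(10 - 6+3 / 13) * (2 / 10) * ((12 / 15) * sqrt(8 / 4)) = 7 / 510+44 * sqrt(2) / 65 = 0.97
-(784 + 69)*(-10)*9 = 76770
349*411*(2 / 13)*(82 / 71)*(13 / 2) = 165661.94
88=88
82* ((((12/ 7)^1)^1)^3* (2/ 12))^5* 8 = 1299769309790208/ 4747561509943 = 273.78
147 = 147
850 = 850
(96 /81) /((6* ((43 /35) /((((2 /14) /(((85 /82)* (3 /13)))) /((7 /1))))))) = 17056 /1243431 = 0.01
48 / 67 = 0.72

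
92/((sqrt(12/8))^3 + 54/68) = -6256/235 + 53176 * sqrt(6)/2115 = 34.96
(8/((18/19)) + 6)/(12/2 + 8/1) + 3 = 254/63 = 4.03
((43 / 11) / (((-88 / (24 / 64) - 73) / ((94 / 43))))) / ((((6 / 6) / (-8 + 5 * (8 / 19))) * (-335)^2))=31584 / 21648988075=0.00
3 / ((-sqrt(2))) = -3 *sqrt(2) / 2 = -2.12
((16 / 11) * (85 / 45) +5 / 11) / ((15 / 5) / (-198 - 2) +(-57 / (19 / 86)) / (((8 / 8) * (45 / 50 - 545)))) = 344959400 / 49468023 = 6.97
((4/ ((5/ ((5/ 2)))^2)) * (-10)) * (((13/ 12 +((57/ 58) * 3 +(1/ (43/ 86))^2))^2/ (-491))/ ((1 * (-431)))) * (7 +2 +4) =-507781625/ 12814074792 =-0.04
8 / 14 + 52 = 368 / 7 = 52.57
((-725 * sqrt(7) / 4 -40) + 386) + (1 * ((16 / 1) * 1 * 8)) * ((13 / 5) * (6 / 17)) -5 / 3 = 117757 / 255 -725 * sqrt(7) / 4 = -17.75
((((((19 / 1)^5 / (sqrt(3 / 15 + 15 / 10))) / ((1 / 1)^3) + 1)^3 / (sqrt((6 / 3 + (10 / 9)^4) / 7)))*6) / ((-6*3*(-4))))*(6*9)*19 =2547641962104284997*sqrt(161854) / 786148 + 2102737904909707431204189*sqrt(6878795) / 6682258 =825313166237982783854.08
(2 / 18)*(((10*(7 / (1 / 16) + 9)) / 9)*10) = 12100 / 81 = 149.38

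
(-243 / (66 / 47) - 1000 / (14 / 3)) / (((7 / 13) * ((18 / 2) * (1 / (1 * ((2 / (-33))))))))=258479 / 53361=4.84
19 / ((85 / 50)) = 11.18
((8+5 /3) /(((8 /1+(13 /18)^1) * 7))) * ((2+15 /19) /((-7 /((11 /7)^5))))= -1485212322 /2456628769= -0.60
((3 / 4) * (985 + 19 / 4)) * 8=5938.50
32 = 32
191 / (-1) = -191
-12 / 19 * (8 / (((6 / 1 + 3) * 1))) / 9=-32 / 513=-0.06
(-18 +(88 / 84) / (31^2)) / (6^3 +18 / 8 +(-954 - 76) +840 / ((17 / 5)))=24700048 / 774930219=0.03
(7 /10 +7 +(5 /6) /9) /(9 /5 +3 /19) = 9994 /2511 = 3.98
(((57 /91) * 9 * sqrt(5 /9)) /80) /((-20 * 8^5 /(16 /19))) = -9 * sqrt(5) /298188800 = -0.00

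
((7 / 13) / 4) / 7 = 1 / 52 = 0.02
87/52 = 1.67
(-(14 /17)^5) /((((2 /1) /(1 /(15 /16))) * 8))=-537824 /21297855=-0.03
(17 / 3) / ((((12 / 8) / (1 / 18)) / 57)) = 323 / 27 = 11.96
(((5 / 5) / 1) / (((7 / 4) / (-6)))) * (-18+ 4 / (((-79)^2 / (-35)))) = 2699472 / 43687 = 61.79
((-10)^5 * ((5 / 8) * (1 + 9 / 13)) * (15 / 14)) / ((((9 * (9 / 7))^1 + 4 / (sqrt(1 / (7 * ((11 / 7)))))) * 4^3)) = 208828125 / 429104 -18046875 * sqrt(11) / 107276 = -71.29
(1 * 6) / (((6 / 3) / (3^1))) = 9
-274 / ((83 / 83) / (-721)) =197554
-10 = -10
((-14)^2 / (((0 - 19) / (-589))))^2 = 36917776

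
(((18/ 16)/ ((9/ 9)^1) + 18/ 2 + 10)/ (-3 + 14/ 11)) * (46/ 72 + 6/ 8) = -44275/ 2736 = -16.18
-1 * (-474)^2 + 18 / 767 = -172326474 / 767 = -224675.98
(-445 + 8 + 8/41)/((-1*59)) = 17909/2419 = 7.40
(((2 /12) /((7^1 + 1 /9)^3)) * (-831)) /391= -201933 /204996608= -0.00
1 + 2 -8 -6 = -11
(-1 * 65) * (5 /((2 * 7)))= -325 /14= -23.21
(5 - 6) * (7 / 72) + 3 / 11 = 139 / 792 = 0.18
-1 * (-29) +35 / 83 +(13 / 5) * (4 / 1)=16526 / 415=39.82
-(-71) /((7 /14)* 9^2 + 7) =142 /95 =1.49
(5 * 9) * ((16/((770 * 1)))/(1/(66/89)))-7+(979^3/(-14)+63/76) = -3173377324653/47348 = -67022415.41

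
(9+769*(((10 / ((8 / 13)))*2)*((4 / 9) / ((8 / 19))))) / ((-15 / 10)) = -950039 / 54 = -17593.31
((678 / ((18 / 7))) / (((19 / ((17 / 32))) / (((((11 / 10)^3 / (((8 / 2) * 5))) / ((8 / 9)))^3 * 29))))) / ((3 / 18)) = 670324507105140657 / 1245184000000000000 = 0.54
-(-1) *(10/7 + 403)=2831/7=404.43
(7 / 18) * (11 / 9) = 77 / 162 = 0.48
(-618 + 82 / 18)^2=30481441 / 81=376314.09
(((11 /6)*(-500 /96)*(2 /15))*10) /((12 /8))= -8.49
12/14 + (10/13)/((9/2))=842/819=1.03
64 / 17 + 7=183 / 17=10.76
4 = 4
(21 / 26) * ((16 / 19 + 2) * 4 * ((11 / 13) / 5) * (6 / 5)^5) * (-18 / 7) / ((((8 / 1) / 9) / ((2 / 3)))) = -374134464 / 50171875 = -7.46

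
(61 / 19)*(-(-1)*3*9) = 1647 / 19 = 86.68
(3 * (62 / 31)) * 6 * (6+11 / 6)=282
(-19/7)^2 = 361/49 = 7.37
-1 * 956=-956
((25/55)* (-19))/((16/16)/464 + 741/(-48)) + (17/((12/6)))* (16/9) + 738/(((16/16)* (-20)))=-75262151/3545190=-21.23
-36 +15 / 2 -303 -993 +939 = -771 / 2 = -385.50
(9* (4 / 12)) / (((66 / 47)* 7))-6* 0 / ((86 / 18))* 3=47 / 154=0.31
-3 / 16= -0.19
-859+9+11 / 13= -11039 / 13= -849.15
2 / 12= 1 / 6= 0.17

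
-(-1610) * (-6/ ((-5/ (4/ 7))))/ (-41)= -1104/ 41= -26.93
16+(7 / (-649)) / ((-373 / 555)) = 3877117 / 242077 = 16.02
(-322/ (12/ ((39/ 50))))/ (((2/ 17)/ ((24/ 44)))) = -97.04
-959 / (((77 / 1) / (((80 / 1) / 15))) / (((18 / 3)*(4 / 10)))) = -8768 / 55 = -159.42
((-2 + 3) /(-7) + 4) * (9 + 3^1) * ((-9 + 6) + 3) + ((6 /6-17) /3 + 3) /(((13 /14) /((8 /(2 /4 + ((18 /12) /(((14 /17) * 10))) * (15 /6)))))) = -87808 /4173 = -21.04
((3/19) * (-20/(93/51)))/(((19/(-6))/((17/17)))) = 6120/11191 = 0.55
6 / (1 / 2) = 12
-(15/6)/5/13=-1/26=-0.04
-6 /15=-2 /5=-0.40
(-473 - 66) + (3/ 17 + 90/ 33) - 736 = -237882/ 187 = -1272.10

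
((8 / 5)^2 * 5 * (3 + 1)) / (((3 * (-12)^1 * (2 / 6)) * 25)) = -64 / 375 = -0.17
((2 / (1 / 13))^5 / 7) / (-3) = -11881376 / 21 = -565779.81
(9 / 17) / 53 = 0.01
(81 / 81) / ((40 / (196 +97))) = 293 / 40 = 7.32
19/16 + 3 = 67/16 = 4.19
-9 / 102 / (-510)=1 / 5780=0.00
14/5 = 2.80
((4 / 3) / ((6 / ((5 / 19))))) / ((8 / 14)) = 35 / 342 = 0.10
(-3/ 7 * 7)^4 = 81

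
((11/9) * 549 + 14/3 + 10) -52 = 633.67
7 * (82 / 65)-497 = -488.17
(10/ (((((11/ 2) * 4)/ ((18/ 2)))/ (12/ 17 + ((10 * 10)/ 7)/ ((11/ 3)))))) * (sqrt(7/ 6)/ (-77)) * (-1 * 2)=90360 * sqrt(42)/ 1108723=0.53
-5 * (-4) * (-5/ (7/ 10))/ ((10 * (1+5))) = -50/ 21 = -2.38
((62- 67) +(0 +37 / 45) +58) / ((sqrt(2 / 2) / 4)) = 9688 / 45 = 215.29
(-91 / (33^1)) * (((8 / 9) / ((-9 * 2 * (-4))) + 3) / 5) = -22204 / 13365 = -1.66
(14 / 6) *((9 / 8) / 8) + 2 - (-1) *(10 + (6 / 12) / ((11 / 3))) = 8775 / 704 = 12.46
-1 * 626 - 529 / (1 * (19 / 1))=-12423 / 19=-653.84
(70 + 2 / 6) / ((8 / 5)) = 1055 / 24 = 43.96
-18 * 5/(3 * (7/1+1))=-15/4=-3.75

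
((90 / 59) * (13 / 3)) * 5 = 1950 / 59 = 33.05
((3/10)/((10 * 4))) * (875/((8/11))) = 1155/128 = 9.02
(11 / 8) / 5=11 / 40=0.28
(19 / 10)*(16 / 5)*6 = 912 / 25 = 36.48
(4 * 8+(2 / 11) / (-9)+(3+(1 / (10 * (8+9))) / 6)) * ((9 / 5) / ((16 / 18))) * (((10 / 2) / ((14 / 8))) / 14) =10597077 / 733040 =14.46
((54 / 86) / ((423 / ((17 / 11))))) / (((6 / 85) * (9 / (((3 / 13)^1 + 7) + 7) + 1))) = 267325 / 13427524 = 0.02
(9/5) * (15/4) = 27/4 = 6.75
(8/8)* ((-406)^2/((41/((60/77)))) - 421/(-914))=1291562191/412214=3133.23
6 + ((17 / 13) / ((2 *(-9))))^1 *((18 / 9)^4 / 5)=5.77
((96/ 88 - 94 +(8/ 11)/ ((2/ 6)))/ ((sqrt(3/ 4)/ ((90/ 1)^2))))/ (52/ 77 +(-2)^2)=-104790*sqrt(3)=-181501.60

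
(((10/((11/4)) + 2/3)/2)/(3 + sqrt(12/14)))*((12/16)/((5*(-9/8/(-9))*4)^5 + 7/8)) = 3976/658977 - 568*sqrt(42)/1976931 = 0.00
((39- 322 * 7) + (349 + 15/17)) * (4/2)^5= -59683.76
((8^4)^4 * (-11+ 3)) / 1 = -2251799813685248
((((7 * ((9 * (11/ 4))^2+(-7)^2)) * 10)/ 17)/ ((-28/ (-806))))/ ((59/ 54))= 575876925/ 8024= 71769.31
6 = 6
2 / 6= 1 / 3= 0.33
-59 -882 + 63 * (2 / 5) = -4579 / 5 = -915.80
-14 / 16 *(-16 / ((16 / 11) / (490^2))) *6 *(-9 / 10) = -24958395 / 2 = -12479197.50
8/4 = 2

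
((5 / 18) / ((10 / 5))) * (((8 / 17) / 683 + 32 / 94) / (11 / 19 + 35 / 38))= 465380 / 14734359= 0.03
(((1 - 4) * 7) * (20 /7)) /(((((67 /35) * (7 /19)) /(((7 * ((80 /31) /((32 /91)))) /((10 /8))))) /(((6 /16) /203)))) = -389025 /60233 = -6.46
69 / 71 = 0.97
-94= -94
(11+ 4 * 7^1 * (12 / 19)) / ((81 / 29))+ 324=514441 / 1539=334.27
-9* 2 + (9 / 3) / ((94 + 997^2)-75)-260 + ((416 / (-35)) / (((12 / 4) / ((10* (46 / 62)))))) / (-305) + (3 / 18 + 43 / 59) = -153604767238483 / 554513549660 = -277.01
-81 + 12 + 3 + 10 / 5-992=-1056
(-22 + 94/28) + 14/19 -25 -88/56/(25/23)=-294939/6650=-44.35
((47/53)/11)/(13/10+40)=470/240779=0.00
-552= -552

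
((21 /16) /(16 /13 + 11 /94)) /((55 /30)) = 4277 /8052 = 0.53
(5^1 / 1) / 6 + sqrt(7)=5 / 6 + sqrt(7)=3.48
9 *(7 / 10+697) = 62793 / 10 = 6279.30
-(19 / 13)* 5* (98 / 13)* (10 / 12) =-23275 / 507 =-45.91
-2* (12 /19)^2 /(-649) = 288 /234289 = 0.00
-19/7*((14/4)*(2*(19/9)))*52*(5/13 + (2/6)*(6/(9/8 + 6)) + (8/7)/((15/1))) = -1461556/945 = -1546.62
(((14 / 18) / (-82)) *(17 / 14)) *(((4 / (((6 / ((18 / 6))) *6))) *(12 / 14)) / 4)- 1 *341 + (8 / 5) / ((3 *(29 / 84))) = -1017105209 / 2996280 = -339.46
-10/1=-10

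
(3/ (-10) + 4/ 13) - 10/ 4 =-162/ 65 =-2.49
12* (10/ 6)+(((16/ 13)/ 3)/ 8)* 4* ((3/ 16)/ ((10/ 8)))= 20.03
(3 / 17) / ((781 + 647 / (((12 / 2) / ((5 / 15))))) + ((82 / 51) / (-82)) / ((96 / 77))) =0.00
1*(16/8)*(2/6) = 2/3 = 0.67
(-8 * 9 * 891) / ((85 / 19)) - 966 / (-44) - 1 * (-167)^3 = 4643145.10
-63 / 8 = -7.88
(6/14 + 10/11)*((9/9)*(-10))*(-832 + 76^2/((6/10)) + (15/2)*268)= -33386420/231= -144529.96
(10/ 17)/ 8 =5/ 68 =0.07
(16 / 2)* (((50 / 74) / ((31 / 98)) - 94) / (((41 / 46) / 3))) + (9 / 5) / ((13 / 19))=-7553166063 / 3056755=-2470.98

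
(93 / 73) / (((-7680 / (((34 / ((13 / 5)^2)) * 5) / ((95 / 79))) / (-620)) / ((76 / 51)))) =1897975 / 592176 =3.21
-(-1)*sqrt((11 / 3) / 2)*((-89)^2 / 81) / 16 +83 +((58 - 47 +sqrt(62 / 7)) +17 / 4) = sqrt(434) / 7 +7921*sqrt(66) / 7776 +393 / 4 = 109.50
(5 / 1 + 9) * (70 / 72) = 245 / 18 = 13.61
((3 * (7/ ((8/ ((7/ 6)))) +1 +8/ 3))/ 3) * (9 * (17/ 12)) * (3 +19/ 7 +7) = 340425/ 448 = 759.88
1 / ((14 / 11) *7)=11 / 98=0.11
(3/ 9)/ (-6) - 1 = -19/ 18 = -1.06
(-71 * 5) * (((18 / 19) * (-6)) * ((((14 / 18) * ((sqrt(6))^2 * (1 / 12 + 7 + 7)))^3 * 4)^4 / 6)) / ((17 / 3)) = 2667136781264878667684337916828897469155 / 27029552676552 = 98674839838493010364071690.00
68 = 68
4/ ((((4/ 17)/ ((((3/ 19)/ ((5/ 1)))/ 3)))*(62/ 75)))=255/ 1178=0.22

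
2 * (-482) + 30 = -934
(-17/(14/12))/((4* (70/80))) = -204/49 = -4.16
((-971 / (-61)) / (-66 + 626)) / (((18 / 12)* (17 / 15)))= 0.02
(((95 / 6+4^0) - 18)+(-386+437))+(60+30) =839 / 6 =139.83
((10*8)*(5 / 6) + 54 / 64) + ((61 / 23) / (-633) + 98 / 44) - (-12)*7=262616173 / 1708256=153.73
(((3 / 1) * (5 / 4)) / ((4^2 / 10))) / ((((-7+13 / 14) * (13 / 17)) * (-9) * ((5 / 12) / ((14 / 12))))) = 49 / 312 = 0.16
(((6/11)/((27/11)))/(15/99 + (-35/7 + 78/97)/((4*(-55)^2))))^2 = 376360000/174160809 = 2.16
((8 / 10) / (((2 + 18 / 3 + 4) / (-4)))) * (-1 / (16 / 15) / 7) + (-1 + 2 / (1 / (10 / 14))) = 13 / 28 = 0.46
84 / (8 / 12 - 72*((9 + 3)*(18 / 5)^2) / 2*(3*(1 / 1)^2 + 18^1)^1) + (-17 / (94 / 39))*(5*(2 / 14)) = -14617798305 / 2901100286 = -5.04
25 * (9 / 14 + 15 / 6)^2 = 12100 / 49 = 246.94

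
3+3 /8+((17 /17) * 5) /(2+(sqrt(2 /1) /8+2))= 18917 /4088-20 * sqrt(2) /511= 4.57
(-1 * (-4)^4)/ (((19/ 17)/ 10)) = -43520/ 19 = -2290.53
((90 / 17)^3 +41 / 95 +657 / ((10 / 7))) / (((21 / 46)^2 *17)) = 601172230702 / 3499112295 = 171.81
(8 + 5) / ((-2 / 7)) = -91 / 2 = -45.50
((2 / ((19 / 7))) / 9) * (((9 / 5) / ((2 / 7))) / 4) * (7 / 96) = 343 / 36480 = 0.01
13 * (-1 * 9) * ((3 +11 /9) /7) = -494 /7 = -70.57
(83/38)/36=83/1368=0.06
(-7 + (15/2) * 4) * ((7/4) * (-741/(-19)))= 6279/4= 1569.75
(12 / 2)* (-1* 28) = -168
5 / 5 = 1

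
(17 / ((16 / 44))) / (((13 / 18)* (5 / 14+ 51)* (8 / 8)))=11781 / 9347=1.26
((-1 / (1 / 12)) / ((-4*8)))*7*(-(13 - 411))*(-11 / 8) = -45969 / 32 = -1436.53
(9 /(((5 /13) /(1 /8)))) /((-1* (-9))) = 13 /40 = 0.32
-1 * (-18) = 18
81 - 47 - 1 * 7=27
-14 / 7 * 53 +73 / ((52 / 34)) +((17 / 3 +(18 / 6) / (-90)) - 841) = -174259 / 195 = -893.64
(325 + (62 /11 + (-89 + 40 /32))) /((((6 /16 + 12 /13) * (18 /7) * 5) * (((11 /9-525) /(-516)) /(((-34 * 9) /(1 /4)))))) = -17548.59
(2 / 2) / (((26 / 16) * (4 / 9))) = 18 / 13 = 1.38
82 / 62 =41 / 31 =1.32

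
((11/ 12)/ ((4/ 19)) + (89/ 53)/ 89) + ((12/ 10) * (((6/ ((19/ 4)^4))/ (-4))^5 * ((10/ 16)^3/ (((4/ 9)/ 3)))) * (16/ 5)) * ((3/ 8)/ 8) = 418188454715192484190097626885/ 95628892475996917643896648944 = 4.37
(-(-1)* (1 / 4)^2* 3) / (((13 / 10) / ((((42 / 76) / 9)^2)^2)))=12005 / 5855061888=0.00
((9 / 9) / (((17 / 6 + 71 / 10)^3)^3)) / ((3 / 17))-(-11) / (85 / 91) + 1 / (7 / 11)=287479114613561753053133 / 21537405328374013852655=13.35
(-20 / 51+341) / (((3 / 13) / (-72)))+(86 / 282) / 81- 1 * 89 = -20650275106 / 194157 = -106358.64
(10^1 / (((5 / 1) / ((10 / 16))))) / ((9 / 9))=5 / 4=1.25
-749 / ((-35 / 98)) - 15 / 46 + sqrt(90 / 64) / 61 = 3 * sqrt(10) / 488 + 482281 / 230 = 2096.89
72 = 72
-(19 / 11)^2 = -361 / 121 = -2.98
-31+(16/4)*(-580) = -2351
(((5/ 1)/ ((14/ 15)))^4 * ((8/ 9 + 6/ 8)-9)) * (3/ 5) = -558984375/ 153664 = -3637.71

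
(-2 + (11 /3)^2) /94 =103 /846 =0.12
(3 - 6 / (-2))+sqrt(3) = sqrt(3)+6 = 7.73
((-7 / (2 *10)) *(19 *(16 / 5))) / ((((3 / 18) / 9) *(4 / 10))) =-14364 / 5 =-2872.80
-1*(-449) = 449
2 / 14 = 1 / 7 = 0.14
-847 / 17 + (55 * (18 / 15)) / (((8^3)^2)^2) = -29102698397135 / 584115552256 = -49.82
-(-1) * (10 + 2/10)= 51/5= 10.20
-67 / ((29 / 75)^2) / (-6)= 125625 / 1682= 74.69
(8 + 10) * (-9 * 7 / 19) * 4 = -4536 / 19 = -238.74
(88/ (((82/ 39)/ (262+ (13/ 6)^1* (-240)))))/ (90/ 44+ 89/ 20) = -97400160/ 58589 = -1662.43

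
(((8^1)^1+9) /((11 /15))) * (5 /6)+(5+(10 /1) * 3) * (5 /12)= 33.90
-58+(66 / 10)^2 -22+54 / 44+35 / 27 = -503659 / 14850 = -33.92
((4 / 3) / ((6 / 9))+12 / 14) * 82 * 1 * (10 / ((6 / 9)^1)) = 24600 / 7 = 3514.29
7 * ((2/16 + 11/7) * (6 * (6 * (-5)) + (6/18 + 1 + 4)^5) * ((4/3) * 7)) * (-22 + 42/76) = -7165736725/729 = -9829542.83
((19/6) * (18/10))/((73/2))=57/365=0.16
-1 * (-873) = 873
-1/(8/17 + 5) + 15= 1378/93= 14.82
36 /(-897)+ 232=69356 /299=231.96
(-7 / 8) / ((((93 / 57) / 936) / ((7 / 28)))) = -15561 / 124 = -125.49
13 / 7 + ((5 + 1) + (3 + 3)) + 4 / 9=901 / 63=14.30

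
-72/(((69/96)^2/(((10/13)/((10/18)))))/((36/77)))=-47775744/529529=-90.22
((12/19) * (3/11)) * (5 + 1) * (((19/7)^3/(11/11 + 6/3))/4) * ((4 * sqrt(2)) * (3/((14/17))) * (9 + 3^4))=3194.13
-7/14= -1/2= -0.50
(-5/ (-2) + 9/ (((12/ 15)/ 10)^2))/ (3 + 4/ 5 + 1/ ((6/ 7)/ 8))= 84525/ 788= 107.27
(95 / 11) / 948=95 / 10428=0.01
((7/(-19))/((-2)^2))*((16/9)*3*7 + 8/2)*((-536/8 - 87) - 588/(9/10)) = 525574/171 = 3073.53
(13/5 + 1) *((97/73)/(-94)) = -873/17155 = -0.05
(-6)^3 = -216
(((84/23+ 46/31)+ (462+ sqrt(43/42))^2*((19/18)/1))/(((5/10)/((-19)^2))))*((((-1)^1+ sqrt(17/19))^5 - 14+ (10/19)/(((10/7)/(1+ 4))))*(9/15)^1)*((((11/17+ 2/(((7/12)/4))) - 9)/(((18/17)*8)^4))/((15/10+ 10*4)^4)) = -358787378819308022155/401024101591126315008 - 617440464355*sqrt(1806)/6695787443917824+ 22946063327*sqrt(583338)/8369734304897280+ 253340053691511393893*sqrt(323)/9524322412789249981440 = -0.42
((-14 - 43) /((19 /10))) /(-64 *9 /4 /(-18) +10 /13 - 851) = 390 /10949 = 0.04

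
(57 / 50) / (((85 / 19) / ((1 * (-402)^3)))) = -35178443532 / 2125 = -16554561.66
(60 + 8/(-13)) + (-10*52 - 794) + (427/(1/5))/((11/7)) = 14875/143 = 104.02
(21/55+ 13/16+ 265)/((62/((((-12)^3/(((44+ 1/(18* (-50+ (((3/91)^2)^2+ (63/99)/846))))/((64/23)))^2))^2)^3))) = 1928428186912202863200758861004958648355341882851530428357772651121687986555291345740031399763419341762156415873974419782010364636310964762065086903536661741777154970910455559004113043374373000856993792/4121058733904334348053721361432120986205583627897126821670305139415537271994586201019089392380677939767073719807290380921992171106302734260465747911243212918591350155022449210106807287713602444505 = 467944.84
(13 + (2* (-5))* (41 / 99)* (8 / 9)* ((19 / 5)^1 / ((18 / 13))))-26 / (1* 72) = 81341 / 32076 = 2.54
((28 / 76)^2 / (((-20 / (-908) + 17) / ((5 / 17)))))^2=63123025 / 11475996365376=0.00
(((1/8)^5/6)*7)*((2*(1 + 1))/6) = 7/294912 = 0.00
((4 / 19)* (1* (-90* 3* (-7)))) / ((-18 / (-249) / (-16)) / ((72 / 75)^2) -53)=-963809280 / 128392291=-7.51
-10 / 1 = -10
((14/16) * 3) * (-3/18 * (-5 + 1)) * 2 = 7/2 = 3.50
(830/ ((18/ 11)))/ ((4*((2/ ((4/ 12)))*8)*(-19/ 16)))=-4565/ 2052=-2.22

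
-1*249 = -249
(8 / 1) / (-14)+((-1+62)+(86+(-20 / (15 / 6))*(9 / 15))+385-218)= 10802 / 35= 308.63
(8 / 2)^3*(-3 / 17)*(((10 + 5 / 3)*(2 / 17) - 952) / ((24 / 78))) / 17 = 10084256 / 4913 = 2052.57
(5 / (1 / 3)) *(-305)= -4575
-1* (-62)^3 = 238328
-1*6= -6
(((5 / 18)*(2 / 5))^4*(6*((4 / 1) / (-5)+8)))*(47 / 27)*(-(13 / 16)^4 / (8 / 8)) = -1342367 / 268738560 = -0.00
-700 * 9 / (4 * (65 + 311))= -1575 / 376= -4.19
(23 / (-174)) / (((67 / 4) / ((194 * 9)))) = -26772 / 1943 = -13.78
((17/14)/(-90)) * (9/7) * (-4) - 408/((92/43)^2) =-23085269/259210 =-89.06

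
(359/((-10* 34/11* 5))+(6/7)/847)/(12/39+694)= -304244473/90975761800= -0.00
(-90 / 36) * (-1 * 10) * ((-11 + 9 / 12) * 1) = -1025 / 4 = -256.25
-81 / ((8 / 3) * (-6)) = 81 / 16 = 5.06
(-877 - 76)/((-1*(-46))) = -953/46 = -20.72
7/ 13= 0.54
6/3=2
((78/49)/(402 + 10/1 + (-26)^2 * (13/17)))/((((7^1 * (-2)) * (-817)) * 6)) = 221/8850815904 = 0.00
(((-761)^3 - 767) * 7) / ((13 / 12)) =-37019795232 / 13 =-2847676556.31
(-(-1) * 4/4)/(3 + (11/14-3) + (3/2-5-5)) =-7/54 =-0.13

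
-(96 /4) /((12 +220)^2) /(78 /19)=-19 /174928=-0.00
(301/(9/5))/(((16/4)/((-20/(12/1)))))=-7525/108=-69.68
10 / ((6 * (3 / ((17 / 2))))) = 85 / 18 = 4.72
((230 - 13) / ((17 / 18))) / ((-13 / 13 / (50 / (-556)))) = 48825 / 2363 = 20.66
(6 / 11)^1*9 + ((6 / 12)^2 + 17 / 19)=5061 / 836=6.05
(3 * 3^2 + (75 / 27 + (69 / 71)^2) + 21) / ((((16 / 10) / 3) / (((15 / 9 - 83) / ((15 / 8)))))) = -572566984 / 136107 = -4206.74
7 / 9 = 0.78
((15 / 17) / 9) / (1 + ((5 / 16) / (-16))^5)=5497558138880 / 56075092857201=0.10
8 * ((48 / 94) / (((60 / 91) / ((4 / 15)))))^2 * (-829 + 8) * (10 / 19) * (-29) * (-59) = -11911759268864 / 47217375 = -252274.92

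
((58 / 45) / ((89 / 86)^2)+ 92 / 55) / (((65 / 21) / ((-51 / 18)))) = -670995542 / 254858175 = -2.63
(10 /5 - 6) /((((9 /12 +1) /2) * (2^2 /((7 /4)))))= -2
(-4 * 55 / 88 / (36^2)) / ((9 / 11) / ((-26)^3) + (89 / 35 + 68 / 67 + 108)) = -283358075 / 16387031106972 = -0.00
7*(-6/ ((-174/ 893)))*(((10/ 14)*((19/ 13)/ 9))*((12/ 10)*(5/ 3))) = 169670/ 3393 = 50.01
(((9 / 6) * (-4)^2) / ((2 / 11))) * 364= 48048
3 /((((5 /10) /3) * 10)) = 9 /5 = 1.80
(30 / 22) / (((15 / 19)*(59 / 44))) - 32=-1812 / 59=-30.71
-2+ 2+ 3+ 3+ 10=16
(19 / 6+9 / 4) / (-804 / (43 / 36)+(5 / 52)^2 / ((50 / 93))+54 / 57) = -14359592 / 1781875269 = -0.01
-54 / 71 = -0.76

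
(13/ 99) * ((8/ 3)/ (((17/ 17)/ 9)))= 104/ 33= 3.15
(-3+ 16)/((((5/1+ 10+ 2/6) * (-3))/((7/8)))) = -91/368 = -0.25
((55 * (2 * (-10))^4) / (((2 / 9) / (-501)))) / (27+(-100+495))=-9919800000 / 211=-47013270.14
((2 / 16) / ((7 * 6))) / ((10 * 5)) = 1 / 16800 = 0.00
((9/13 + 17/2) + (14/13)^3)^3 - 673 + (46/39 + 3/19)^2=467.10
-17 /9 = -1.89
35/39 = 0.90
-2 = -2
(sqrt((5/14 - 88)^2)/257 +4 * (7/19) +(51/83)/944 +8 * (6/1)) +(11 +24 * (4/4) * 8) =677077377975/2678149712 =252.82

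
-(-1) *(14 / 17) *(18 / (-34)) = -126 / 289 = -0.44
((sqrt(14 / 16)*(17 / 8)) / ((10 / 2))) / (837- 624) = 17*sqrt(14) / 34080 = 0.00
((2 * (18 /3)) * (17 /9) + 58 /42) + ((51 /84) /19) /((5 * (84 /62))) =895709 /37240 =24.05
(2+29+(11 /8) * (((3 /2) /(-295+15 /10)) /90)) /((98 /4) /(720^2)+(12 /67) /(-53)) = -66995303986080 /7201081787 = -9303.51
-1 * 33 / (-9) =11 / 3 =3.67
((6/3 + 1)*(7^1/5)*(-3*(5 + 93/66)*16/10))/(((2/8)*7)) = -20304/275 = -73.83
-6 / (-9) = 0.67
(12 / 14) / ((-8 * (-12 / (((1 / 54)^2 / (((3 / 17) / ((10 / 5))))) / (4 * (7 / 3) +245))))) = 17 / 124594848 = 0.00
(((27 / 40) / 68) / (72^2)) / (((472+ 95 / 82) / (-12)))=-41 / 844266240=-0.00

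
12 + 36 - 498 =-450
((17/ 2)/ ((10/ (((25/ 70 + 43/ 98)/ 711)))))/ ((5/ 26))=2873/ 580650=0.00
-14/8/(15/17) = -119/60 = -1.98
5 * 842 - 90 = 4120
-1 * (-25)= 25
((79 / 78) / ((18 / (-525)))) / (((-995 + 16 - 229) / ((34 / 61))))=235025 / 17242992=0.01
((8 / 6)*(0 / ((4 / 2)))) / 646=0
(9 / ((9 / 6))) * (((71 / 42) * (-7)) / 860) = -71 / 860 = -0.08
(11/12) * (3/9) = 11/36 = 0.31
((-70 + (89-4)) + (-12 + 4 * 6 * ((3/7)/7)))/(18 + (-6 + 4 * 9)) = 73/784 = 0.09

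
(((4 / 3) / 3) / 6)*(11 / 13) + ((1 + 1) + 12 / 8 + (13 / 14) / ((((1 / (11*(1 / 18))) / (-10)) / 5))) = -60959 / 2457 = -24.81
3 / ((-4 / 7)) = -21 / 4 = -5.25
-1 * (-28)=28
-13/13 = -1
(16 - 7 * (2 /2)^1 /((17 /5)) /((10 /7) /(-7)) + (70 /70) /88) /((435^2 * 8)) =2603 /150976320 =0.00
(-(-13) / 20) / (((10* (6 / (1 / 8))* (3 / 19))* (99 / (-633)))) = -52117 / 950400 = -0.05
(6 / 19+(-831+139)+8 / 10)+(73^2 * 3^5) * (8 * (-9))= -8857503114 / 95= -93236874.88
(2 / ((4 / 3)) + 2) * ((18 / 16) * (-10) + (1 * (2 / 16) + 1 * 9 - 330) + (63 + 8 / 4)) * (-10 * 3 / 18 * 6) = 74795 / 8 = 9349.38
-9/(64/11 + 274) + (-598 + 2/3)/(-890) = 97249/152190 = 0.64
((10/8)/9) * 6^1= 5/6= 0.83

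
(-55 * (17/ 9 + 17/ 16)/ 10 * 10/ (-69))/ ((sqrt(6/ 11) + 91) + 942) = 0.00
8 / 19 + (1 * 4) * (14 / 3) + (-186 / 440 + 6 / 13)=3118007 / 163020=19.13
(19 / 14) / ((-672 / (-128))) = 38 / 147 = 0.26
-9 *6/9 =-6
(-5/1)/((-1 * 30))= 1/6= 0.17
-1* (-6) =6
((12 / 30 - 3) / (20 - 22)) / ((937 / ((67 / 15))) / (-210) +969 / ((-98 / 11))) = -42679 / 3603560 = -0.01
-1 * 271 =-271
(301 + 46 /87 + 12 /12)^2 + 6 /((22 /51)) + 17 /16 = 121942606715 /1332144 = 91538.61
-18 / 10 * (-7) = 12.60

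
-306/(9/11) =-374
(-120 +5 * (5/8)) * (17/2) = -15895/16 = -993.44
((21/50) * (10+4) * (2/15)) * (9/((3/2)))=4.70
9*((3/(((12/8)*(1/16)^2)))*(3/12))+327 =1479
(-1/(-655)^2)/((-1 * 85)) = 0.00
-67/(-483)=67/483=0.14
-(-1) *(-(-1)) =1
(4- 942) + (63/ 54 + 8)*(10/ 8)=-22237/ 24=-926.54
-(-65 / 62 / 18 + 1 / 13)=-271 / 14508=-0.02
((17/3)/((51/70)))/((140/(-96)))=-16/3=-5.33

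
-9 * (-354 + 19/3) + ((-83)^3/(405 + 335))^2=328653813769/547600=600171.32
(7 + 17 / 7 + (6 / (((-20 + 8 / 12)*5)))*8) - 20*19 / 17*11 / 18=-734252 / 155295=-4.73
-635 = -635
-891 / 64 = -13.92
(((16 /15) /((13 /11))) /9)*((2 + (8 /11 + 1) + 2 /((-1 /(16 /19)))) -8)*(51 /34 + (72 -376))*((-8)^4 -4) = 547946080 /741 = 739468.39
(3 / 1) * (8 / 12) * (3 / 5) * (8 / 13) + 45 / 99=853 / 715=1.19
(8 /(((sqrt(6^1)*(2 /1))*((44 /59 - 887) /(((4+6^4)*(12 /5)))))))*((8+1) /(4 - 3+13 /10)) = -22.50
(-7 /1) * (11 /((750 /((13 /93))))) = -1001 /69750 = -0.01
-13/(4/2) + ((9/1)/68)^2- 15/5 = -43847/4624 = -9.48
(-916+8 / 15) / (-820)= 3433 / 3075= 1.12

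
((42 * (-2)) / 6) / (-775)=14 / 775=0.02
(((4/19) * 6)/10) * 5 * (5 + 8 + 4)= 204/19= 10.74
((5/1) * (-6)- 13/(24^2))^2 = 299047849/331776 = 901.35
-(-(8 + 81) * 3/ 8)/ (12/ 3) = 267/ 32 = 8.34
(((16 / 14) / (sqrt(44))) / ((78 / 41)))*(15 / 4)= 205*sqrt(11) / 2002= 0.34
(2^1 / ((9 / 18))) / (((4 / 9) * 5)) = 9 / 5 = 1.80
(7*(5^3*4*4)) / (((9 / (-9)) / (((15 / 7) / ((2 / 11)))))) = -165000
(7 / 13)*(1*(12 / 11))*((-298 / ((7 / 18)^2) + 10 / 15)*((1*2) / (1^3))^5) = -37063424 / 1001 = -37026.40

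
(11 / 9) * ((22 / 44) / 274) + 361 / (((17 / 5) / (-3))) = -26706593 / 83844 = -318.53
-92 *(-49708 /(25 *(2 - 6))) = -1143284 /25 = -45731.36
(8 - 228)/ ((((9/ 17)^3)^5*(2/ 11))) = -3463531892326877109530/ 205891132094649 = -16822151.87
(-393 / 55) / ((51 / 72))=-10.09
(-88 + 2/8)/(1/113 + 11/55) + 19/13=-2569127/6136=-418.70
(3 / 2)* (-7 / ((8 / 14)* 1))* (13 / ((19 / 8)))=-1911 / 19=-100.58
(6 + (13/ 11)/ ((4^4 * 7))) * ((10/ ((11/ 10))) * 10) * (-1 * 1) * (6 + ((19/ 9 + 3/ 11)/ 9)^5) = -24914020386540651085625/ 7610127152590991952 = -3273.80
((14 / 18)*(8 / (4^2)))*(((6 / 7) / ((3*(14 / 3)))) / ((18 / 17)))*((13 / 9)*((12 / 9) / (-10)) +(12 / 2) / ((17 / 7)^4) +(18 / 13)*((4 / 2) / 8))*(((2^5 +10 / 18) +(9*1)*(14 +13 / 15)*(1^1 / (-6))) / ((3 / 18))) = 969483487 / 2148946200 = 0.45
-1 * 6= -6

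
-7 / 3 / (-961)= 7 / 2883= 0.00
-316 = -316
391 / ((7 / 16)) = 6256 / 7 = 893.71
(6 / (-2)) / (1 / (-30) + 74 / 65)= -1170 / 431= -2.71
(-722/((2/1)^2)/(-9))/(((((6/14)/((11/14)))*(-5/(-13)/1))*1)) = 51623/540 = 95.60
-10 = -10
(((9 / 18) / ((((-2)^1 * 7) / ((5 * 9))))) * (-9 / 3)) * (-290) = -19575 / 14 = -1398.21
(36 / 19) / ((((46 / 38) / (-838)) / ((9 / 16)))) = -33939 / 46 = -737.80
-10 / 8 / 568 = -0.00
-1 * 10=-10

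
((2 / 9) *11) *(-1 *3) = -22 / 3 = -7.33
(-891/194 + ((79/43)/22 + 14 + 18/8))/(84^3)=102605/5179781376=0.00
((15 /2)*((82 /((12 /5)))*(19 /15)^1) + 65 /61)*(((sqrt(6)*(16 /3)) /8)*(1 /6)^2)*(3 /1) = 238375*sqrt(6) /13176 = 44.32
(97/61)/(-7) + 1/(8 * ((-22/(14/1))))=-11525/37576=-0.31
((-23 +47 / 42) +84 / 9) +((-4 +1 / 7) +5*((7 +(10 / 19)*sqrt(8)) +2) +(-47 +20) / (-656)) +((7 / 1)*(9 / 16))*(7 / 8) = 100*sqrt(2) / 19 +3535661 / 110208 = 39.52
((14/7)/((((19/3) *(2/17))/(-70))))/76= -1785/722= -2.47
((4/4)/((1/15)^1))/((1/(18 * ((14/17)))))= 3780/17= 222.35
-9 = -9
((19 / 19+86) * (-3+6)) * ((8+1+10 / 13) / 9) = 3683 / 13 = 283.31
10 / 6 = 1.67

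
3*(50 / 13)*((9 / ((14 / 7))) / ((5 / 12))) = 1620 / 13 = 124.62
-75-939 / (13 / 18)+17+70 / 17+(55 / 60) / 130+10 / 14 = -251229371 / 185640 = -1353.31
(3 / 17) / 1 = 3 / 17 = 0.18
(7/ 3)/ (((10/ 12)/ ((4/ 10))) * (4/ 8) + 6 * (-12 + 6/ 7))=-0.04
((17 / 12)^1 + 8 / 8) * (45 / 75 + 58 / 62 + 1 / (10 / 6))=9599 / 1860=5.16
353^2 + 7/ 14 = 249219/ 2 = 124609.50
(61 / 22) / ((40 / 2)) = 61 / 440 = 0.14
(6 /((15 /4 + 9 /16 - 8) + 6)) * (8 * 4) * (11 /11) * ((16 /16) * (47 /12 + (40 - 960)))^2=69677001.23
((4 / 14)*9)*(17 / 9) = 34 / 7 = 4.86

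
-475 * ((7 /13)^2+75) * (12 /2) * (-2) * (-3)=-217580400 /169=-1287457.99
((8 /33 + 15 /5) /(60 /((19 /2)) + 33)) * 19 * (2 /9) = 77254 /221859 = 0.35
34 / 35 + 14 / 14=1.97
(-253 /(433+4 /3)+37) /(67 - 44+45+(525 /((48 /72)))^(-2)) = 29427654375 /54948325678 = 0.54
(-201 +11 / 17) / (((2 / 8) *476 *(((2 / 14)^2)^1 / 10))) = -238420 / 289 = -824.98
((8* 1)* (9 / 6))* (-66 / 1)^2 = 52272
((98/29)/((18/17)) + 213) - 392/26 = 682382/3393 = 201.11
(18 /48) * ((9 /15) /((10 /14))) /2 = 0.16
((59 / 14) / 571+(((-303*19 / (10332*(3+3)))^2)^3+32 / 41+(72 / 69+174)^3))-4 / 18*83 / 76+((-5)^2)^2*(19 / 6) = 55138843876099598143065556529901982158119 / 10276839554853050858474114626879488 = 5365350.27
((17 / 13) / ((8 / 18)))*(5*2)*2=765 / 13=58.85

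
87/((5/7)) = 609/5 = 121.80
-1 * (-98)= 98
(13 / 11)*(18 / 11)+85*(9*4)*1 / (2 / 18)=3332574 / 121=27541.93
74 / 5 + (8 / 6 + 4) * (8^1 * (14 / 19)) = 13178 / 285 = 46.24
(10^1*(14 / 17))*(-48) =-6720 / 17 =-395.29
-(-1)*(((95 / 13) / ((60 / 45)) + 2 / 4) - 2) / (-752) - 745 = -29132687 / 39104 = -745.01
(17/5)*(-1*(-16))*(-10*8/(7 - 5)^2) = -1088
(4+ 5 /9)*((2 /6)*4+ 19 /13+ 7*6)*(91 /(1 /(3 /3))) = 501389 /27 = 18569.96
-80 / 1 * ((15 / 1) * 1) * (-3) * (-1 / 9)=-400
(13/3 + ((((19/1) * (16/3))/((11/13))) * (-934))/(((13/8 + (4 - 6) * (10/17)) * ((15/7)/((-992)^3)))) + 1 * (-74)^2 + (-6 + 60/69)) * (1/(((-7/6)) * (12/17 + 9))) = -2682517291285526654266/267376725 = -10032725515975.73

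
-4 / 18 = -2 / 9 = -0.22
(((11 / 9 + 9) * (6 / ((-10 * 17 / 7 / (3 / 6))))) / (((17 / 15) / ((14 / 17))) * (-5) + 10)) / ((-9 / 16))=72128 / 100215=0.72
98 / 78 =1.26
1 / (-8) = -1 / 8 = -0.12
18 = 18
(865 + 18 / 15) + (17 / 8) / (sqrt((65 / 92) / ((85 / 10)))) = 17 * sqrt(50830) / 520 + 4331 / 5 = 873.57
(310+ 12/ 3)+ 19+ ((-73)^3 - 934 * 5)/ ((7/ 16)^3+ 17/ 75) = -120908892519/ 95357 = -1267960.32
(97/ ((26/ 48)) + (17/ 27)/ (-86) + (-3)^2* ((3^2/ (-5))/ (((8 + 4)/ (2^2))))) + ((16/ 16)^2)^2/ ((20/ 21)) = 52740859/ 301860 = 174.72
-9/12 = -3/4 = -0.75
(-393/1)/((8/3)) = -1179/8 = -147.38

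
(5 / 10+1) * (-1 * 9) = -27 / 2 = -13.50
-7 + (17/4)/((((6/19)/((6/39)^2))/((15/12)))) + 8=5671/4056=1.40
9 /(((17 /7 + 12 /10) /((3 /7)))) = 1.06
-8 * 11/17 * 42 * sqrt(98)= -2152.27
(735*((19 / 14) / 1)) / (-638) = -1995 / 1276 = -1.56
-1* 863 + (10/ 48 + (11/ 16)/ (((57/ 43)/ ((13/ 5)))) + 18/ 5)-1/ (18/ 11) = -2348731/ 2736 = -858.45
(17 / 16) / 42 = 17 / 672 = 0.03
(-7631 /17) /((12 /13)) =-99203 /204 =-486.29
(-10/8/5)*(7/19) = -7/76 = -0.09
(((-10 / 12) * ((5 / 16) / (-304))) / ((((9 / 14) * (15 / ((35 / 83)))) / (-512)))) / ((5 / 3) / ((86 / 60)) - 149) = 105350 / 812024109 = 0.00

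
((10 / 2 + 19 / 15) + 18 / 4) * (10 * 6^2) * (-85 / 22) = -164730 / 11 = -14975.45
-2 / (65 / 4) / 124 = -2 / 2015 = -0.00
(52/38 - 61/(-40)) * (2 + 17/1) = 2199/40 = 54.98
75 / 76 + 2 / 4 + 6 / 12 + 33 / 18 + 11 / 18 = 3031 / 684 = 4.43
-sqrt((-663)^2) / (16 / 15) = -9945 / 16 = -621.56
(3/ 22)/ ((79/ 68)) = 102/ 869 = 0.12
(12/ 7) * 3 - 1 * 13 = -55/ 7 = -7.86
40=40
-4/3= -1.33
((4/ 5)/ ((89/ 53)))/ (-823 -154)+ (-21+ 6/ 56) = -254343461/ 12173420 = -20.89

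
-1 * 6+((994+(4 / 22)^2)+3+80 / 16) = 120520 / 121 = 996.03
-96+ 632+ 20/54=14482/27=536.37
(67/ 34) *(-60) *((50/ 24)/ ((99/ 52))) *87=-11256.24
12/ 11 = 1.09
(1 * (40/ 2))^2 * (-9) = -3600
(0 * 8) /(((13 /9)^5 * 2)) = 0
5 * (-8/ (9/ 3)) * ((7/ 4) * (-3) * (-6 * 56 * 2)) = -47040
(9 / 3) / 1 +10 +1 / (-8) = 103 / 8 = 12.88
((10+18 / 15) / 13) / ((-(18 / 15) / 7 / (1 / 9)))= -196 / 351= -0.56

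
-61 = -61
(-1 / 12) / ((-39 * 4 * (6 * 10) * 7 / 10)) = 1 / 78624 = 0.00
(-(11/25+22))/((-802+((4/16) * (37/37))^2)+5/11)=98736/3526525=0.03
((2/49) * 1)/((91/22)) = 44/4459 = 0.01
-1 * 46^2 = -2116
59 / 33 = 1.79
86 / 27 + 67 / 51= 2065 / 459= 4.50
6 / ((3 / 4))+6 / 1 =14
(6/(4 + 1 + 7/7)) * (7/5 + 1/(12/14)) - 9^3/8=-10627/120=-88.56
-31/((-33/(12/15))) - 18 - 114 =-131.25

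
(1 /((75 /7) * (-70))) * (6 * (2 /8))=-1 /500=-0.00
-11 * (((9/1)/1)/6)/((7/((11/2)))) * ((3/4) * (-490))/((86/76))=724185/172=4210.38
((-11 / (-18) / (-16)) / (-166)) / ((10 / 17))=187 / 478080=0.00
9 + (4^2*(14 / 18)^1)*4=529 / 9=58.78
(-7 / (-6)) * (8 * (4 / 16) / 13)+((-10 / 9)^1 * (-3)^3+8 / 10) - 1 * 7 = 4676 / 195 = 23.98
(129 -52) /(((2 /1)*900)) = 77 /1800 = 0.04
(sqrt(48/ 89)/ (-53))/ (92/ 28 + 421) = -14*sqrt(267)/ 7004745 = -0.00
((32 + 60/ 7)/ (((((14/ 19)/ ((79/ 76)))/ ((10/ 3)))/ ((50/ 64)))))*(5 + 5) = 3505625/ 2352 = 1490.49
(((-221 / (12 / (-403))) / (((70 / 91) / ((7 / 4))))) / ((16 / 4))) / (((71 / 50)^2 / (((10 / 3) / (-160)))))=-1013091625 / 23228928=-43.61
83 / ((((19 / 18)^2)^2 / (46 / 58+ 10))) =2727171504 / 3779309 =721.61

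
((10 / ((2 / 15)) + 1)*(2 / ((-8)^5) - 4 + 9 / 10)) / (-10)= 4825183 / 204800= 23.56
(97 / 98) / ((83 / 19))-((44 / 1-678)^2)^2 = -1314199203361581 / 8134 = -161568625935.77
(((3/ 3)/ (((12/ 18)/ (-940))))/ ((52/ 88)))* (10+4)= -434280/ 13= -33406.15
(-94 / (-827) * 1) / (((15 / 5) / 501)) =15698 / 827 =18.98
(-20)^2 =400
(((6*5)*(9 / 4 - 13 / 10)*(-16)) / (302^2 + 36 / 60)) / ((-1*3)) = 760 / 456023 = 0.00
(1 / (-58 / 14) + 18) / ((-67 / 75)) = -38625 / 1943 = -19.88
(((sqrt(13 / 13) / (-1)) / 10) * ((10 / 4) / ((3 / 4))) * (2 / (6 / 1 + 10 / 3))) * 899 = -899 / 14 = -64.21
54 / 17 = 3.18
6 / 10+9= 48 / 5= 9.60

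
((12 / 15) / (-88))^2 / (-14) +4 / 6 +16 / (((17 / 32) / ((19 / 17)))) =5041681933 / 146869800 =34.33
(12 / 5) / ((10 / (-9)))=-54 / 25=-2.16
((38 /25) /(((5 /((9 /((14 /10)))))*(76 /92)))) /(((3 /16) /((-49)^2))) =757344 /25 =30293.76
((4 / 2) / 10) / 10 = 1 / 50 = 0.02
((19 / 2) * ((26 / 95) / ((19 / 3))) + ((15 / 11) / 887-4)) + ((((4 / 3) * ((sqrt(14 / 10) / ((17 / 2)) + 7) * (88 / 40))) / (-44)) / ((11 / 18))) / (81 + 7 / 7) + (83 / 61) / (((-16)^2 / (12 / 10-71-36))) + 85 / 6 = 17816499332297 / 1780388670720-6 * sqrt(35) / 191675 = 10.01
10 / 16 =0.62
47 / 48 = 0.98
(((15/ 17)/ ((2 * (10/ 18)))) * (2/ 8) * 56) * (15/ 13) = 2835/ 221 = 12.83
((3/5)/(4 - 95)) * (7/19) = -3/1235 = -0.00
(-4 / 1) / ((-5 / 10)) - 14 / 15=106 / 15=7.07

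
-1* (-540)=540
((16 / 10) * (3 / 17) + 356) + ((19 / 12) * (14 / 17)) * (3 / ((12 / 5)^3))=104744629 / 293760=356.57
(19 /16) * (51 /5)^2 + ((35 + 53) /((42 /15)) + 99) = 711133 /2800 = 253.98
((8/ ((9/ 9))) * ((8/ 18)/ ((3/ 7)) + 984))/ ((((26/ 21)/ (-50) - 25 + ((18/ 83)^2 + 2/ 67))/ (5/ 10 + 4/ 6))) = -3759442174075/ 10201586418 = -368.52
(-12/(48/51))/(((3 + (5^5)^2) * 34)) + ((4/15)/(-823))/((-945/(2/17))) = 0.00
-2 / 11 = -0.18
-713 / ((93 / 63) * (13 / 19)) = -9177 / 13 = -705.92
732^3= 392223168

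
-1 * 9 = -9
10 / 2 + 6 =11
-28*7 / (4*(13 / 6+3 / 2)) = -147 / 11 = -13.36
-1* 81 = -81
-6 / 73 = -0.08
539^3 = 156590819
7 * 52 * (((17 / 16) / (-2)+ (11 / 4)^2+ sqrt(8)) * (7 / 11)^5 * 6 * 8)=587303808 * sqrt(2) / 161051+ 2064739950 / 161051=17977.62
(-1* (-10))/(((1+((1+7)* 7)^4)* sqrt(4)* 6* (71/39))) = 65/1396498574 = 0.00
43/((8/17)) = 731/8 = 91.38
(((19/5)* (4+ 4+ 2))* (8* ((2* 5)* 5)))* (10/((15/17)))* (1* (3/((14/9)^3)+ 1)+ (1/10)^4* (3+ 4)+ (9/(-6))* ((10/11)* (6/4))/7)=73389038012/282975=259348.13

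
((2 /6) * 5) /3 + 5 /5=14 /9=1.56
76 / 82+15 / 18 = 433 / 246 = 1.76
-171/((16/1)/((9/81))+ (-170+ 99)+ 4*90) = -171/433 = -0.39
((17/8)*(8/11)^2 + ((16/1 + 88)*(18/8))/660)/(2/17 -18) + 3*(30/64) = 243431/183920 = 1.32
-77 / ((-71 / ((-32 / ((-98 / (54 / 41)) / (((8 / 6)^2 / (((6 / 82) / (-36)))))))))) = -202752 / 497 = -407.95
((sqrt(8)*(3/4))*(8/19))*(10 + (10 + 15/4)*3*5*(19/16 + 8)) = 365745*sqrt(2)/304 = 1701.45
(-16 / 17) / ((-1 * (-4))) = -4 / 17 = -0.24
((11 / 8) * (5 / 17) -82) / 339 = -3699 / 15368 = -0.24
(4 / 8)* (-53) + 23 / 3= -113 / 6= -18.83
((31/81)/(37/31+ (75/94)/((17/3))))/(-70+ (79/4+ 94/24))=-1535678/248077053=-0.01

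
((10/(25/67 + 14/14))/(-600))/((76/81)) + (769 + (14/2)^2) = 114387311/139840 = 817.99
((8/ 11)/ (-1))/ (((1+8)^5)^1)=-8/ 649539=-0.00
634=634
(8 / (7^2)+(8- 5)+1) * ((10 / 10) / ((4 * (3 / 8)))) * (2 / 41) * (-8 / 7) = -2176 / 14063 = -0.15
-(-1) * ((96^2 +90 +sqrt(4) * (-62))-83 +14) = 9113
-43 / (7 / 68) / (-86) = 4.86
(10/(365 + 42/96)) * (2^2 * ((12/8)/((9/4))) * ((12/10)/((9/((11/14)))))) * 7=2816/52623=0.05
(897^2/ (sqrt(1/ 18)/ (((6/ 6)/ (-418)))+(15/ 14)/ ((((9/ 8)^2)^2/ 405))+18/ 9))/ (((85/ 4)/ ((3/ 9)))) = 1334880124578 * sqrt(2)/ 98325888005+307589146956/ 5783875765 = 72.38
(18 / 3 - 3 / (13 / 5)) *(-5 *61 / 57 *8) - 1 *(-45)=-40125 / 247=-162.45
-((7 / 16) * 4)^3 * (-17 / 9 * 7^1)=40817 / 576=70.86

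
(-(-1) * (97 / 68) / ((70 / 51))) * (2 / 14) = 0.15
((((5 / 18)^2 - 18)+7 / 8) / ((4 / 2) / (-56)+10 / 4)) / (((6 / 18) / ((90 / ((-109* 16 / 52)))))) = 5026385 / 90252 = 55.69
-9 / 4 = -2.25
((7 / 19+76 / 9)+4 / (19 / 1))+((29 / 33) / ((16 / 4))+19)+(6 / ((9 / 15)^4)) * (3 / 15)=846503 / 22572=37.50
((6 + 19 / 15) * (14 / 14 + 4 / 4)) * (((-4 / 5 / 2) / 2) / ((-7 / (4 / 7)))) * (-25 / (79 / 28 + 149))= -32 / 819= -0.04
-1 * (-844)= 844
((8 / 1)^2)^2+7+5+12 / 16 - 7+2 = 16415 / 4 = 4103.75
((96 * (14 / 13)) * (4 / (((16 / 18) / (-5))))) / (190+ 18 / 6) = -30240 / 2509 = -12.05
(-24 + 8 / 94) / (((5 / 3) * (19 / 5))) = -3372 / 893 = -3.78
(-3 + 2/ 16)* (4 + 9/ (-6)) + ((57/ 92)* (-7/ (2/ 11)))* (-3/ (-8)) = -23747/ 1472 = -16.13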